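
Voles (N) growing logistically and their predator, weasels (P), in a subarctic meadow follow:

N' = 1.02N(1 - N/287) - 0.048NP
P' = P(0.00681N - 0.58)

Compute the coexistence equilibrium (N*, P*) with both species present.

From dP/dt = 0 with P > 0: 0.00681N* = 0.58, so N* = 85.2.
Substitute into dN/dt = 0: 1.02(1 - 85.2/287) = 0.048P*.
The bracket is 0.703, giving P* = 0.717/0.048 = 14.9.

N* ≈ 85.2, P* ≈ 14.9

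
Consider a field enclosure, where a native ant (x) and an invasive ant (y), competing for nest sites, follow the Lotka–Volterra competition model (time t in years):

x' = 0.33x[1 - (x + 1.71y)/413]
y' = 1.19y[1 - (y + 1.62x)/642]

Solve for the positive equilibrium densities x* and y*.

Setting both brackets to zero gives the nullclines x + 1.71y = 413 and 1.62x + y = 642.
Substituting y = 642 - 1.62x into the first: x(1 - 1.71·1.62) = 413 - 1.71·642.
So x* = -685/-1.77 = 387, and then y* = 642 - 1.62·387 = 15.3.

x* ≈ 387, y* ≈ 15.3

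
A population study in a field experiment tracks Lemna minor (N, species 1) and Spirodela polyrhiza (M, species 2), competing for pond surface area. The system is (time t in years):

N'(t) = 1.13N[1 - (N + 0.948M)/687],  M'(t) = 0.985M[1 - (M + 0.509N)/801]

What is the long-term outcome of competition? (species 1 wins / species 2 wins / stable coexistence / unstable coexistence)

Compare the nullcline intercepts: K1/α12 = 687/0.948 = 725 < K2 = 801; K2/α21 = 801/0.509 = 1570 > K1 = 687.
Since the inequalities point opposite ways, species 2 can invade but species 1 cannot.

species 2 excludes species 1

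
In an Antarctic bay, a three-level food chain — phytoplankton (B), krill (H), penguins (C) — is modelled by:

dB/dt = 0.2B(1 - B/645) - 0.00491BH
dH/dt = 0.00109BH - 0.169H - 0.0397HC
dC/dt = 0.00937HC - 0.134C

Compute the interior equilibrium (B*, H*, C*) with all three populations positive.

B* ≈ 419, H* ≈ 14.3, C* ≈ 7.23

From dC/dt = 0: 0.00937H* = 0.134, so H* = 14.3.
From dB/dt = 0: 0.2(1 - B*/645) = 0.00491·14.3, giving B* = 645·(1 - 0.351) = 419.
From dH/dt = 0: 0.00109·419 - 0.169 = 0.0397C*, so C* = 0.287/0.0397 = 7.23.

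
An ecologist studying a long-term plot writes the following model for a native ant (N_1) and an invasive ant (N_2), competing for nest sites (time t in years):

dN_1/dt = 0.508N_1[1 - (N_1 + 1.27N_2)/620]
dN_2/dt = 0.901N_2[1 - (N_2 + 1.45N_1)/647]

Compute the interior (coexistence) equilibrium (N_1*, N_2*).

N_1* ≈ 240, N_2* ≈ 299

Setting both brackets to zero gives the nullclines N_1 + 1.27N_2 = 620 and 1.45N_1 + N_2 = 647.
Substituting N_2 = 647 - 1.45N_1 into the first: N_1(1 - 1.27·1.45) = 620 - 1.27·647.
So N_1* = -202/-0.841 = 240, and then N_2* = 647 - 1.45·240 = 299.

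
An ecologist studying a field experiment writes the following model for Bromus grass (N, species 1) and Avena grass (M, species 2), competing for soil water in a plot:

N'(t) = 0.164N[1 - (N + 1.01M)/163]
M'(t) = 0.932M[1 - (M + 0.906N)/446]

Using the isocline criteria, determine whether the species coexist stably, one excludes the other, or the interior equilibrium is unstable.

species 2 excludes species 1

Compare the nullcline intercepts: K1/α12 = 163/1.01 = 161 < K2 = 446; K2/α21 = 446/0.906 = 492 > K1 = 163.
Since the inequalities point opposite ways, species 2 can invade but species 1 cannot.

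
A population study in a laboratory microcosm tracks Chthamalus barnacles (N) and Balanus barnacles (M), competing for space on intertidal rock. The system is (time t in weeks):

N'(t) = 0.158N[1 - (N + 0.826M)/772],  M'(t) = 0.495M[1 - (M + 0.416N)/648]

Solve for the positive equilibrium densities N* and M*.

N* ≈ 361, M* ≈ 498

Setting both brackets to zero gives the nullclines N + 0.826M = 772 and 0.416N + M = 648.
Substituting M = 648 - 0.416N into the first: N(1 - 0.826·0.416) = 772 - 0.826·648.
So N* = 237/0.656 = 361, and then M* = 648 - 0.416·361 = 498.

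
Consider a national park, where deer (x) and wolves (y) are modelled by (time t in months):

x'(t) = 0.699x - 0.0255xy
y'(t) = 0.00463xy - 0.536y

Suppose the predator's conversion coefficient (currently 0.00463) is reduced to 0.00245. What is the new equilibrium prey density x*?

x* ≈ 219

At the interior fixed point, setting dy/dt = 0 with y > 0 fixes x* = (predator death rate)/(xy coefficient) — independent of the other coefficients.
With the change, x* = 0.536/0.00245 = 219; it rises from 116.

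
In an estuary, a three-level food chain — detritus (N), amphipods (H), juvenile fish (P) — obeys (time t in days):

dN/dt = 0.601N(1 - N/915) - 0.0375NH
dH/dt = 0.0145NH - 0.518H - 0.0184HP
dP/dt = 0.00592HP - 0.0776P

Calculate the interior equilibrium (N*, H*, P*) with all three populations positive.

From dP/dt = 0: 0.00592H* = 0.0776, so H* = 13.1.
From dN/dt = 0: 0.601(1 - N*/915) = 0.0375·13.1, giving N* = 915·(1 - 0.818) = 167.
From dH/dt = 0: 0.0145·167 - 0.518 = 0.0184P*, so P* = 1.9/0.0184 = 103.

N* ≈ 167, H* ≈ 13.1, P* ≈ 103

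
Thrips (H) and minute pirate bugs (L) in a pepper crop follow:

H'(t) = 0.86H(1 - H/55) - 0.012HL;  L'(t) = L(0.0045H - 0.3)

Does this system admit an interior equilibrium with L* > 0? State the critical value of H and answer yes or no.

Threshold H = 66.7; K < 66.7, so no, the predator goes extinct.

The predator equation gives dL/dt > 0 only when H > 0.3/0.0045 = 66.7.
Without the predator, H → K = 55. Since 55 < 66.7, the predator cannot invade.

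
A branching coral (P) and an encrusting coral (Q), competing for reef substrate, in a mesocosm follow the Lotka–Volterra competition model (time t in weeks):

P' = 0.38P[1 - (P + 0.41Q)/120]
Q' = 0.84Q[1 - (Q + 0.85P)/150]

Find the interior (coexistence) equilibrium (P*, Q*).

Setting both brackets to zero gives the nullclines P + 0.41Q = 120 and 0.85P + Q = 150.
Substituting Q = 150 - 0.85P into the first: P(1 - 0.41·0.85) = 120 - 0.41·150.
So P* = 58.5/0.651 = 89.8, and then Q* = 150 - 0.85·89.8 = 73.7.

P* ≈ 89.8, Q* ≈ 73.7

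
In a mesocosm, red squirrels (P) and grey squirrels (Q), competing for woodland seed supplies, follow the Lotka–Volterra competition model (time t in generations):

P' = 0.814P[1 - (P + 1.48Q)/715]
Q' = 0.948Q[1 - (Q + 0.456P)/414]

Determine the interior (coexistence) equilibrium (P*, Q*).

P* ≈ 315, Q* ≈ 271

Setting both brackets to zero gives the nullclines P + 1.48Q = 715 and 0.456P + Q = 414.
Substituting Q = 414 - 0.456P into the first: P(1 - 1.48·0.456) = 715 - 1.48·414.
So P* = 102/0.325 = 315, and then Q* = 414 - 0.456·315 = 271.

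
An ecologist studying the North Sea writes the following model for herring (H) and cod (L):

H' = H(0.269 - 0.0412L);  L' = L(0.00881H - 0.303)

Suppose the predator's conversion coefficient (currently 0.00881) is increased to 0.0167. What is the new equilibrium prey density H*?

At the interior fixed point, setting dL/dt = 0 with L > 0 fixes H* = (predator death rate)/(HL coefficient) — independent of the other coefficients.
With the change, H* = 0.303/0.0167 = 18.1; it falls from 34.4.

H* ≈ 18.1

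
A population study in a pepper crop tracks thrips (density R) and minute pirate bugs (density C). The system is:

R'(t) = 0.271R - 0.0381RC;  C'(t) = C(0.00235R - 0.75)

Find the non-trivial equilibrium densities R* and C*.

R* ≈ 319, C* ≈ 7.11

Set dC/dt = 0 with C > 0: 0.00235R - 0.75 = 0, so R* = 0.75/0.00235 = 319.
Set dR/dt = 0 with R > 0: 0.271 - 0.0381C = 0, so C* = 0.271/0.0381 = 7.11.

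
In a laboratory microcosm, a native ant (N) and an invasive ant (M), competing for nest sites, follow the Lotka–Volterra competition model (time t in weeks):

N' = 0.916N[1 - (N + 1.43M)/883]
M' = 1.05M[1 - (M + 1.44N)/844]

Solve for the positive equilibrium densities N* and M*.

Setting both brackets to zero gives the nullclines N + 1.43M = 883 and 1.44N + M = 844.
Substituting M = 844 - 1.44N into the first: N(1 - 1.43·1.44) = 883 - 1.43·844.
So N* = -324/-1.06 = 306, and then M* = 844 - 1.44·306 = 404.

N* ≈ 306, M* ≈ 404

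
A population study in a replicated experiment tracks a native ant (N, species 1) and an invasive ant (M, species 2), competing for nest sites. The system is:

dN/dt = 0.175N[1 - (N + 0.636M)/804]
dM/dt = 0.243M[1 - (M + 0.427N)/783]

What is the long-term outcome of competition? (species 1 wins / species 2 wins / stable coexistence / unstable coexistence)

Compare the nullcline intercepts: K1/α12 = 804/0.636 = 1260 > K2 = 783; K2/α21 = 783/0.427 = 1830 > K1 = 804.
Since both inequalities hold, each species can invade when rare, so the interior equilibrium is stable.

stable coexistence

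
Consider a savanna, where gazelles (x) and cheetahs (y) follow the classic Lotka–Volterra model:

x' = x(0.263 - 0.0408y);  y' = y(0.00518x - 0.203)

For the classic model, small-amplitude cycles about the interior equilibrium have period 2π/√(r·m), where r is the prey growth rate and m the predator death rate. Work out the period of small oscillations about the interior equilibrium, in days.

Here r = 0.263 and m = 0.203, so r·m = 0.0534.
ω = √0.0534 = 0.231 per day, hence T = 2π/ω ≈ 27.2 days.

T ≈ 27.2 days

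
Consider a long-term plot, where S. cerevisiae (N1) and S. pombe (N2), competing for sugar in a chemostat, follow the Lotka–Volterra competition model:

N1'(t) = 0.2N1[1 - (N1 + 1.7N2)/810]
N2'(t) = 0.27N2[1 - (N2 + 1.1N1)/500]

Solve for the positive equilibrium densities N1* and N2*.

N1* ≈ 46, N2* ≈ 449

Setting both brackets to zero gives the nullclines N1 + 1.7N2 = 810 and 1.1N1 + N2 = 500.
Substituting N2 = 500 - 1.1N1 into the first: N1(1 - 1.7·1.1) = 810 - 1.7·500.
So N1* = -40/-0.87 = 46, and then N2* = 500 - 1.1·46 = 449.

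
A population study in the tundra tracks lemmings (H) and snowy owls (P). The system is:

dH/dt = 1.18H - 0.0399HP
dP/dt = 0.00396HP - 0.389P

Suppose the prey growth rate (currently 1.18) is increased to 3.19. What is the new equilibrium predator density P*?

At the interior fixed point, setting dH/dt = 0 with H > 0 fixes P* = (prey growth rate)/(HP coefficient) — independent of the other coefficients.
With the change, P* = 3.19/0.0399 = 79.9; it rises from 29.6.

P* ≈ 79.9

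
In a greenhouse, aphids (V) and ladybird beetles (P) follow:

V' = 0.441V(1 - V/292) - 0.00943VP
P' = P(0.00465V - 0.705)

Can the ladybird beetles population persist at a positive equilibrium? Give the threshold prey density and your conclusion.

The predator equation gives dP/dt > 0 only when V > 0.705/0.00465 = 152.
Without the predator, V → K = 292. Since 292 > 152, the predator can invade and persist.

Threshold V = 152; K > 152, so yes, the predator persists.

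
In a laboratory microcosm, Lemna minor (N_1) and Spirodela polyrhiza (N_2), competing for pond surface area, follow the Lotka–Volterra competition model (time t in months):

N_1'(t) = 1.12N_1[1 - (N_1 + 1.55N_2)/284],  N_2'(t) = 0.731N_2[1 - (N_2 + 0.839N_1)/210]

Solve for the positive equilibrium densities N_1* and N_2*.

N_1* ≈ 138, N_2* ≈ 94.1

Setting both brackets to zero gives the nullclines N_1 + 1.55N_2 = 284 and 0.839N_1 + N_2 = 210.
Substituting N_2 = 210 - 0.839N_1 into the first: N_1(1 - 1.55·0.839) = 284 - 1.55·210.
So N_1* = -41.5/-0.3 = 138, and then N_2* = 210 - 0.839·138 = 94.1.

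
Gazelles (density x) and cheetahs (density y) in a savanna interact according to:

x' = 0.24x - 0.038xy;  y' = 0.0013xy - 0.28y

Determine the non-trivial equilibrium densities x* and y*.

x* ≈ 215, y* ≈ 6.32

Set dy/dt = 0 with y > 0: 0.0013x - 0.28 = 0, so x* = 0.28/0.0013 = 215.
Set dx/dt = 0 with x > 0: 0.24 - 0.038y = 0, so y* = 0.24/0.038 = 6.32.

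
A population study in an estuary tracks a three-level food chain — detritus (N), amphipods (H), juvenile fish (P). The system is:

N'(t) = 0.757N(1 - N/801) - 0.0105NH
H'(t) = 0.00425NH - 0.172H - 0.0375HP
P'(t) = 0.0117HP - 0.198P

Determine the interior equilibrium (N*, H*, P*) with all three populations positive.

From dP/dt = 0: 0.0117H* = 0.198, so H* = 16.9.
From dN/dt = 0: 0.757(1 - N*/801) = 0.0105·16.9, giving N* = 801·(1 - 0.235) = 613.
From dH/dt = 0: 0.00425·613 - 0.172 = 0.0375P*, so P* = 2.43/0.0375 = 64.9.

N* ≈ 613, H* ≈ 16.9, P* ≈ 64.9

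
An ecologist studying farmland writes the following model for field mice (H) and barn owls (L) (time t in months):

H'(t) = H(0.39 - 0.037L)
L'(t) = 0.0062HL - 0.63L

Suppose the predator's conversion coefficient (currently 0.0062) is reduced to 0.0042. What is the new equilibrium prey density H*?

At the interior fixed point, setting dL/dt = 0 with L > 0 fixes H* = (predator death rate)/(HL coefficient) — independent of the other coefficients.
With the change, H* = 0.63/0.0042 = 150; it rises from 102.

H* ≈ 150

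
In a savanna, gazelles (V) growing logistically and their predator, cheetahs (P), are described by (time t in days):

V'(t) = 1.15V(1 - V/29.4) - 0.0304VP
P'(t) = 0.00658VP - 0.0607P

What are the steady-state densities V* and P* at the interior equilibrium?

V* ≈ 9.22, P* ≈ 26

From dP/dt = 0 with P > 0: 0.00658V* = 0.0607, so V* = 9.22.
Substitute into dV/dt = 0: 1.15(1 - 9.22/29.4) = 0.0304P*.
The bracket is 0.686, giving P* = 0.789/0.0304 = 26.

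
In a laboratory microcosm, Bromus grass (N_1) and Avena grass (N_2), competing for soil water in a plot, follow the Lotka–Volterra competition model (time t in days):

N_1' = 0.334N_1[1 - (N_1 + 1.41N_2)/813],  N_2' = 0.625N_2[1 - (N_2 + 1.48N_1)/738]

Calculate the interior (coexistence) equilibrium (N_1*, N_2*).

N_1* ≈ 209, N_2* ≈ 428

Setting both brackets to zero gives the nullclines N_1 + 1.41N_2 = 813 and 1.48N_1 + N_2 = 738.
Substituting N_2 = 738 - 1.48N_1 into the first: N_1(1 - 1.41·1.48) = 813 - 1.41·738.
So N_1* = -228/-1.09 = 209, and then N_2* = 738 - 1.48·209 = 428.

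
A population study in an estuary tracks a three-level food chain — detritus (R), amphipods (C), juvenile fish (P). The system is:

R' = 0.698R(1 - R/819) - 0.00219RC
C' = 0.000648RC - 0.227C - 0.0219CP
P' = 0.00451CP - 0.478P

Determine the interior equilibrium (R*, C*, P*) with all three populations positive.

R* ≈ 547, C* ≈ 106, P* ≈ 5.81

From dP/dt = 0: 0.00451C* = 0.478, so C* = 106.
From dR/dt = 0: 0.698(1 - R*/819) = 0.00219·106, giving R* = 819·(1 - 0.333) = 547.
From dC/dt = 0: 0.000648·547 - 0.227 = 0.0219P*, so P* = 0.127/0.0219 = 5.81.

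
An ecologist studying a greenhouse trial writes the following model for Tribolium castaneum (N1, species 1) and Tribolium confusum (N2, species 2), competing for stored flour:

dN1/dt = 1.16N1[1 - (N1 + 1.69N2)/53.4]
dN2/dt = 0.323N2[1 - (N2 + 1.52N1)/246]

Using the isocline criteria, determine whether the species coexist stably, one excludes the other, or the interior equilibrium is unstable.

species 2 excludes species 1

Compare the nullcline intercepts: K1/α12 = 53.4/1.69 = 31.6 < K2 = 246; K2/α21 = 246/1.52 = 162 > K1 = 53.4.
Since the inequalities point opposite ways, species 2 can invade but species 1 cannot.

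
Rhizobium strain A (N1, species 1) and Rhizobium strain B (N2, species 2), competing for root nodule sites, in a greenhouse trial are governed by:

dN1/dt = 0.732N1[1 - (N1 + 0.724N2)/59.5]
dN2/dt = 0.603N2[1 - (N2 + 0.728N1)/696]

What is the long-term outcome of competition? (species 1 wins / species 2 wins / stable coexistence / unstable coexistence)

species 2 excludes species 1

Compare the nullcline intercepts: K1/α12 = 59.5/0.724 = 82.2 < K2 = 696; K2/α21 = 696/0.728 = 956 > K1 = 59.5.
Since the inequalities point opposite ways, species 2 can invade but species 1 cannot.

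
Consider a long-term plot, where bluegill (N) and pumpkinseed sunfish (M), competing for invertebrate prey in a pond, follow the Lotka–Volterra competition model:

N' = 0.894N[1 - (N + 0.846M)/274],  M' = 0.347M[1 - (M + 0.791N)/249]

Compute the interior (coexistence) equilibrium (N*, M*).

Setting both brackets to zero gives the nullclines N + 0.846M = 274 and 0.791N + M = 249.
Substituting M = 249 - 0.791N into the first: N(1 - 0.846·0.791) = 274 - 0.846·249.
So N* = 63.3/0.331 = 191, and then M* = 249 - 0.791·191 = 97.5.

N* ≈ 191, M* ≈ 97.5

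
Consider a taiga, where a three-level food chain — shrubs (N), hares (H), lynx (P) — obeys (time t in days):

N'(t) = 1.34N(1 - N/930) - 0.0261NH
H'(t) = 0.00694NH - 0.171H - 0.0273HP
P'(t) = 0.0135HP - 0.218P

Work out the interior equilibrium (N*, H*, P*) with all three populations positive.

N* ≈ 637, H* ≈ 16.1, P* ≈ 156

From dP/dt = 0: 0.0135H* = 0.218, so H* = 16.1.
From dN/dt = 0: 1.34(1 - N*/930) = 0.0261·16.1, giving N* = 930·(1 - 0.315) = 637.
From dH/dt = 0: 0.00694·637 - 0.171 = 0.0273P*, so P* = 4.25/0.0273 = 156.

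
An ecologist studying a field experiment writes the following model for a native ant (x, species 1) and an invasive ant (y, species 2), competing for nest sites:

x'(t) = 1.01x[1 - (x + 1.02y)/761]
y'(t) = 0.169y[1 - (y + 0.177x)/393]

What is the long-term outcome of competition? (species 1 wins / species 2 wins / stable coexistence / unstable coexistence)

stable coexistence

Compare the nullcline intercepts: K1/α12 = 761/1.02 = 746 > K2 = 393; K2/α21 = 393/0.177 = 2220 > K1 = 761.
Since both inequalities hold, each species can invade when rare, so the interior equilibrium is stable.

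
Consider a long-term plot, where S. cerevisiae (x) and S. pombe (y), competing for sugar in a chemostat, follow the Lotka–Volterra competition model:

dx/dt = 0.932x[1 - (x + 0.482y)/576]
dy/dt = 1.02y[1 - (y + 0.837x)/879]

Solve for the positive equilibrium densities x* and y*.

Setting both brackets to zero gives the nullclines x + 0.482y = 576 and 0.837x + y = 879.
Substituting y = 879 - 0.837x into the first: x(1 - 0.482·0.837) = 576 - 0.482·879.
So x* = 152/0.597 = 255, and then y* = 879 - 0.837·255 = 665.

x* ≈ 255, y* ≈ 665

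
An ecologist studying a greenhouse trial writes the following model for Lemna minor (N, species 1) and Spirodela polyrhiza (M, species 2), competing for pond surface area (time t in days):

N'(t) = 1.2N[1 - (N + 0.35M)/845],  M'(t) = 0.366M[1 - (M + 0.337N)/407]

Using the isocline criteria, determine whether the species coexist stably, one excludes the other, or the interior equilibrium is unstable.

Compare the nullcline intercepts: K1/α12 = 845/0.35 = 2410 > K2 = 407; K2/α21 = 407/0.337 = 1210 > K1 = 845.
Since both inequalities hold, each species can invade when rare, so the interior equilibrium is stable.

stable coexistence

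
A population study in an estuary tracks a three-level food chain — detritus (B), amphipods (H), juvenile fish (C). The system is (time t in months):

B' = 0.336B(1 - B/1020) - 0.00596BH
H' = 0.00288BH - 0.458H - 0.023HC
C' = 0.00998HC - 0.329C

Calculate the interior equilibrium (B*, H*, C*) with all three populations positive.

From dC/dt = 0: 0.00998H* = 0.329, so H* = 33.
From dB/dt = 0: 0.336(1 - B*/1020) = 0.00596·33, giving B* = 1020·(1 - 0.585) = 424.
From dH/dt = 0: 0.00288·424 - 0.458 = 0.023C*, so C* = 0.762/0.023 = 33.1.

B* ≈ 424, H* ≈ 33, C* ≈ 33.1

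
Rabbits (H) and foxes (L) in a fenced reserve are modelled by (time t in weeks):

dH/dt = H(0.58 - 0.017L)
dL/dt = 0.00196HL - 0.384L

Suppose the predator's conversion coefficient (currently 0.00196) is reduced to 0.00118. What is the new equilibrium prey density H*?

At the interior fixed point, setting dL/dt = 0 with L > 0 fixes H* = (predator death rate)/(HL coefficient) — independent of the other coefficients.
With the change, H* = 0.384/0.00118 = 325; it rises from 196.

H* ≈ 325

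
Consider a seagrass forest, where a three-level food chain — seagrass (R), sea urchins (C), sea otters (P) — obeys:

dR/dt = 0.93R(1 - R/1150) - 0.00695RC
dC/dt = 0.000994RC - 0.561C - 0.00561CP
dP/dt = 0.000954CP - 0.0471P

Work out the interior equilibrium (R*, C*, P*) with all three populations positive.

R* ≈ 726, C* ≈ 49.4, P* ≈ 28.6

From dP/dt = 0: 0.000954C* = 0.0471, so C* = 49.4.
From dR/dt = 0: 0.93(1 - R*/1150) = 0.00695·49.4, giving R* = 1150·(1 - 0.369) = 726.
From dC/dt = 0: 0.000994·726 - 0.561 = 0.00561P*, so P* = 0.16/0.00561 = 28.6.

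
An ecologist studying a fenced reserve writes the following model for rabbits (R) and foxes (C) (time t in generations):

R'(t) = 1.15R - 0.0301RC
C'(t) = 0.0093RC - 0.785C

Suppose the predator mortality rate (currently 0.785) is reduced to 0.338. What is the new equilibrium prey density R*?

R* ≈ 36.3

At the interior fixed point, setting dC/dt = 0 with C > 0 fixes R* = (predator death rate)/(RC coefficient) — independent of the other coefficients.
With the change, R* = 0.338/0.0093 = 36.3; it falls from 84.4.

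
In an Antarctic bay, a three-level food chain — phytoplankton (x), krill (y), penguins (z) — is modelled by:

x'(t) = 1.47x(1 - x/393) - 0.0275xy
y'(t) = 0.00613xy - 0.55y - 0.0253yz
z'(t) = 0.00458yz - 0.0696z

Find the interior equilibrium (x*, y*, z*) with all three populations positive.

From dz/dt = 0: 0.00458y* = 0.0696, so y* = 15.2.
From dx/dt = 0: 1.47(1 - x*/393) = 0.0275·15.2, giving x* = 393·(1 - 0.284) = 281.
From dy/dt = 0: 0.00613·281 - 0.55 = 0.0253z*, so z* = 1.17/0.0253 = 46.4.

x* ≈ 281, y* ≈ 15.2, z* ≈ 46.4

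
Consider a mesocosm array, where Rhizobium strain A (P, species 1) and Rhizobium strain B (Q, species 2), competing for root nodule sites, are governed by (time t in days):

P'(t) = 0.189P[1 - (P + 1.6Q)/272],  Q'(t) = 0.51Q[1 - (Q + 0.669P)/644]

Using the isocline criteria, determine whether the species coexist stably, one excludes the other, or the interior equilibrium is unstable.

Compare the nullcline intercepts: K1/α12 = 272/1.6 = 170 < K2 = 644; K2/α21 = 644/0.669 = 963 > K1 = 272.
Since the inequalities point opposite ways, species 2 can invade but species 1 cannot.

species 2 excludes species 1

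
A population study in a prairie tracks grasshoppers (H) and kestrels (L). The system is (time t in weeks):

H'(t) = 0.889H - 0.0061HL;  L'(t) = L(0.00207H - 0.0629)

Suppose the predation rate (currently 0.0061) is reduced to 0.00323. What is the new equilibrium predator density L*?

At the interior fixed point, setting dH/dt = 0 with H > 0 fixes L* = (prey growth rate)/(HL coefficient) — independent of the other coefficients.
With the change, L* = 0.889/0.00323 = 275; it rises from 146.

L* ≈ 275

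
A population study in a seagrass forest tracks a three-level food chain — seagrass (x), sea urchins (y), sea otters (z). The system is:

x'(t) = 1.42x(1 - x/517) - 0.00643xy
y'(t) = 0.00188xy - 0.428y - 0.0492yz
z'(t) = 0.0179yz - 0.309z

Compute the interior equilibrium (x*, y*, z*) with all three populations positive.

From dz/dt = 0: 0.0179y* = 0.309, so y* = 17.3.
From dx/dt = 0: 1.42(1 - x*/517) = 0.00643·17.3, giving x* = 517·(1 - 0.0782) = 477.
From dy/dt = 0: 0.00188·477 - 0.428 = 0.0492z*, so z* = 0.468/0.0492 = 9.51.

x* ≈ 477, y* ≈ 17.3, z* ≈ 9.51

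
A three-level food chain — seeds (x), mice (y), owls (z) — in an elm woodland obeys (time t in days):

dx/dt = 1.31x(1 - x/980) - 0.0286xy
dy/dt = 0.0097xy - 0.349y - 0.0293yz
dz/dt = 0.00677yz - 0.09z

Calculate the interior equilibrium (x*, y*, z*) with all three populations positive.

From dz/dt = 0: 0.00677y* = 0.09, so y* = 13.3.
From dx/dt = 0: 1.31(1 - x*/980) = 0.0286·13.3, giving x* = 980·(1 - 0.29) = 696.
From dy/dt = 0: 0.0097·696 - 0.349 = 0.0293z*, so z* = 6.4/0.0293 = 218.

x* ≈ 696, y* ≈ 13.3, z* ≈ 218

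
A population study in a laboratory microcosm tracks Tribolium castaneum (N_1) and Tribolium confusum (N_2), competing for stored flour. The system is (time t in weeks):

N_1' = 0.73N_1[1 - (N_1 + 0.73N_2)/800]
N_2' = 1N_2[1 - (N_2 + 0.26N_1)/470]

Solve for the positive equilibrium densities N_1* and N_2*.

N_1* ≈ 564, N_2* ≈ 323

Setting both brackets to zero gives the nullclines N_1 + 0.73N_2 = 800 and 0.26N_1 + N_2 = 470.
Substituting N_2 = 470 - 0.26N_1 into the first: N_1(1 - 0.73·0.26) = 800 - 0.73·470.
So N_1* = 457/0.81 = 564, and then N_2* = 470 - 0.26·564 = 323.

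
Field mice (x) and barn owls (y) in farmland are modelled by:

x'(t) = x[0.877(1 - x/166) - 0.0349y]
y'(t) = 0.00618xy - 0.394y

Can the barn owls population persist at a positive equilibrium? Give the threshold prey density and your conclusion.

The predator equation gives dy/dt > 0 only when x > 0.394/0.00618 = 63.8.
Without the predator, x → K = 166. Since 166 > 63.8, the predator can invade and persist.

Threshold x = 63.8; K > 63.8, so yes, the predator persists.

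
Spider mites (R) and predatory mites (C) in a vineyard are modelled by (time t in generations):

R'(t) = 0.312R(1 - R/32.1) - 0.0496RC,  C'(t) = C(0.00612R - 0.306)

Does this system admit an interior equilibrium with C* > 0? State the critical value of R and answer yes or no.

The predator equation gives dC/dt > 0 only when R > 0.306/0.00612 = 50.
Without the predator, R → K = 32.1. Since 32.1 < 50, the predator cannot invade.

Threshold R = 50; K < 50, so no, the predator goes extinct.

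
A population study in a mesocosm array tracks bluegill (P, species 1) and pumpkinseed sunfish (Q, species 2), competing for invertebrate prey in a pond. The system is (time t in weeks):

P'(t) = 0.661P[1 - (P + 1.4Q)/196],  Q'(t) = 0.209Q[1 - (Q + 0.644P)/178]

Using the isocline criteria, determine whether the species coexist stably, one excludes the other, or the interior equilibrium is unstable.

Compare the nullcline intercepts: K1/α12 = 196/1.4 = 140 < K2 = 178; K2/α21 = 178/0.644 = 276 > K1 = 196.
Since the inequalities point opposite ways, species 2 can invade but species 1 cannot.

species 2 excludes species 1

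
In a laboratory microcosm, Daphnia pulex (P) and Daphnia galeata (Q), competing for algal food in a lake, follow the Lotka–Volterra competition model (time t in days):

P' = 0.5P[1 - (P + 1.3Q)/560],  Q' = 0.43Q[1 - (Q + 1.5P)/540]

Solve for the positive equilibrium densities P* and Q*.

Setting both brackets to zero gives the nullclines P + 1.3Q = 560 and 1.5P + Q = 540.
Substituting Q = 540 - 1.5P into the first: P(1 - 1.3·1.5) = 560 - 1.3·540.
So P* = -142/-0.95 = 149, and then Q* = 540 - 1.5·149 = 316.

P* ≈ 149, Q* ≈ 316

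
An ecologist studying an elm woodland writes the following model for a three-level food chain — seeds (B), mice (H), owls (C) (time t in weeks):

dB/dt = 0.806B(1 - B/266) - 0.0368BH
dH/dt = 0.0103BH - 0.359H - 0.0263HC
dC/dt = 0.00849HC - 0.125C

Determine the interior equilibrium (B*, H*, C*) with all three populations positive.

From dC/dt = 0: 0.00849H* = 0.125, so H* = 14.7.
From dB/dt = 0: 0.806(1 - B*/266) = 0.0368·14.7, giving B* = 266·(1 - 0.672) = 87.2.
From dH/dt = 0: 0.0103·87.2 - 0.359 = 0.0263C*, so C* = 0.539/0.0263 = 20.5.

B* ≈ 87.2, H* ≈ 14.7, C* ≈ 20.5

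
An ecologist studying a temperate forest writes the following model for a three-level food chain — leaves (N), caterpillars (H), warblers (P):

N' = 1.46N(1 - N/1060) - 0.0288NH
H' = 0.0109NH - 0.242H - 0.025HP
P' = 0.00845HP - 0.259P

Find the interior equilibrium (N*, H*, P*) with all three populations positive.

From dP/dt = 0: 0.00845H* = 0.259, so H* = 30.7.
From dN/dt = 0: 1.46(1 - N*/1060) = 0.0288·30.7, giving N* = 1060·(1 - 0.605) = 419.
From dH/dt = 0: 0.0109·419 - 0.242 = 0.025P*, so P* = 4.33/0.025 = 173.

N* ≈ 419, H* ≈ 30.7, P* ≈ 173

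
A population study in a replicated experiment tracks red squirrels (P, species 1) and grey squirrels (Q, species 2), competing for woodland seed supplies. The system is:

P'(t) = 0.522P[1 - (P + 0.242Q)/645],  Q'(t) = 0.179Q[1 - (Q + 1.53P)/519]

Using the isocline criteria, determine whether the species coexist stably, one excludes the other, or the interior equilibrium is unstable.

species 1 excludes species 2

Compare the nullcline intercepts: K1/α12 = 645/0.242 = 2670 > K2 = 519; K2/α21 = 519/1.53 = 339 < K1 = 645.
Since the inequalities point opposite ways, species 1 can invade but species 2 cannot.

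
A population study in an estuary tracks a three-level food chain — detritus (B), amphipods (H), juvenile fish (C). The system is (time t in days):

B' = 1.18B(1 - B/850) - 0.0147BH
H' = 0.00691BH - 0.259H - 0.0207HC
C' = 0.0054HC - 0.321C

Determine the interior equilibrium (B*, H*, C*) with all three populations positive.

From dC/dt = 0: 0.0054H* = 0.321, so H* = 59.4.
From dB/dt = 0: 1.18(1 - B*/850) = 0.0147·59.4, giving B* = 850·(1 - 0.741) = 221.
From dH/dt = 0: 0.00691·221 - 0.259 = 0.0207C*, so C* = 1.26/0.0207 = 61.1.

B* ≈ 221, H* ≈ 59.4, C* ≈ 61.1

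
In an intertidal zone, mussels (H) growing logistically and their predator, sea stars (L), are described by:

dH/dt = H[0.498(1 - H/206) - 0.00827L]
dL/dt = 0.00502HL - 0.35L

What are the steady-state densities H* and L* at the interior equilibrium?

From dL/dt = 0 with L > 0: 0.00502H* = 0.35, so H* = 69.7.
Substitute into dH/dt = 0: 0.498(1 - 69.7/206) = 0.00827L*.
The bracket is 0.662, giving L* = 0.329/0.00827 = 39.8.

H* ≈ 69.7, L* ≈ 39.8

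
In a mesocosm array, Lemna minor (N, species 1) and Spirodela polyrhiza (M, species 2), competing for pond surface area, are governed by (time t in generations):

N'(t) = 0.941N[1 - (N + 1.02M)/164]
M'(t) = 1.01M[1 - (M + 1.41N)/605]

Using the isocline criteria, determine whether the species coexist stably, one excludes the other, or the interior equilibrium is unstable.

Compare the nullcline intercepts: K1/α12 = 164/1.02 = 161 < K2 = 605; K2/α21 = 605/1.41 = 429 > K1 = 164.
Since the inequalities point opposite ways, species 2 can invade but species 1 cannot.

species 2 excludes species 1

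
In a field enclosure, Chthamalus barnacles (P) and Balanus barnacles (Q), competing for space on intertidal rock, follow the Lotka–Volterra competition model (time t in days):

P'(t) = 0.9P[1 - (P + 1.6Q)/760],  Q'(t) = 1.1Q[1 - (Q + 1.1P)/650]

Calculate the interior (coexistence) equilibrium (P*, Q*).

Setting both brackets to zero gives the nullclines P + 1.6Q = 760 and 1.1P + Q = 650.
Substituting Q = 650 - 1.1P into the first: P(1 - 1.6·1.1) = 760 - 1.6·650.
So P* = -280/-0.76 = 368, and then Q* = 650 - 1.1·368 = 245.

P* ≈ 368, Q* ≈ 245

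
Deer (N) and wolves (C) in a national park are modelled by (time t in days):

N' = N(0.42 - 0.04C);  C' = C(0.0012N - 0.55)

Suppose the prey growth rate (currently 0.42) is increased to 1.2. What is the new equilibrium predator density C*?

At the interior fixed point, setting dN/dt = 0 with N > 0 fixes C* = (prey growth rate)/(NC coefficient) — independent of the other coefficients.
With the change, C* = 1.2/0.04 = 30; it rises from 10.5.

C* ≈ 30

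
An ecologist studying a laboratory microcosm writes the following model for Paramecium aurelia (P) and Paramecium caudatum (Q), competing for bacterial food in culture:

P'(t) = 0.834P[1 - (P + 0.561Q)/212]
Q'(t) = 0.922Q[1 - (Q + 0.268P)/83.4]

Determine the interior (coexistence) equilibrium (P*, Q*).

P* ≈ 194, Q* ≈ 31.3

Setting both brackets to zero gives the nullclines P + 0.561Q = 212 and 0.268P + Q = 83.4.
Substituting Q = 83.4 - 0.268P into the first: P(1 - 0.561·0.268) = 212 - 0.561·83.4.
So P* = 165/0.85 = 194, and then Q* = 83.4 - 0.268·194 = 31.3.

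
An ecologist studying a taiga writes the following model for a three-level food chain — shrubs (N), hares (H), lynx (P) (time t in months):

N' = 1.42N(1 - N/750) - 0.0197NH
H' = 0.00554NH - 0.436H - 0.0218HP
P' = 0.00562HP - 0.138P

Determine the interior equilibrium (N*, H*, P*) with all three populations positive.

N* ≈ 495, H* ≈ 24.6, P* ≈ 106

From dP/dt = 0: 0.00562H* = 0.138, so H* = 24.6.
From dN/dt = 0: 1.42(1 - N*/750) = 0.0197·24.6, giving N* = 750·(1 - 0.341) = 495.
From dH/dt = 0: 0.00554·495 - 0.436 = 0.0218P*, so P* = 2.3/0.0218 = 106.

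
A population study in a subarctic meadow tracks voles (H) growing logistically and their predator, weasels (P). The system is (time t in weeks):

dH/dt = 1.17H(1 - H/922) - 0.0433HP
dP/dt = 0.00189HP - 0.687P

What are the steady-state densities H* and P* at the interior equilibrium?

From dP/dt = 0 with P > 0: 0.00189H* = 0.687, so H* = 363.
Substitute into dH/dt = 0: 1.17(1 - 363/922) = 0.0433P*.
The bracket is 0.606, giving P* = 0.709/0.0433 = 16.4.

H* ≈ 363, P* ≈ 16.4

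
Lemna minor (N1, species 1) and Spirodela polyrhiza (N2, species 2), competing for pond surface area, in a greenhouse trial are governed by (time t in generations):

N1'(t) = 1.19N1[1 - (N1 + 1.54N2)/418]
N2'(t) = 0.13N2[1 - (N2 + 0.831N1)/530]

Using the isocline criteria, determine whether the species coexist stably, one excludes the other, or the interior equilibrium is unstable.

species 2 excludes species 1

Compare the nullcline intercepts: K1/α12 = 418/1.54 = 271 < K2 = 530; K2/α21 = 530/0.831 = 638 > K1 = 418.
Since the inequalities point opposite ways, species 2 can invade but species 1 cannot.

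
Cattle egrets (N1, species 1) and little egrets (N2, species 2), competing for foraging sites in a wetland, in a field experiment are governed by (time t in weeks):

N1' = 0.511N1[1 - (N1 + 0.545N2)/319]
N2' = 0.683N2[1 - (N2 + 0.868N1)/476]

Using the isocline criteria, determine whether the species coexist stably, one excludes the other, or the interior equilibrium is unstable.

Compare the nullcline intercepts: K1/α12 = 319/0.545 = 585 > K2 = 476; K2/α21 = 476/0.868 = 548 > K1 = 319.
Since both inequalities hold, each species can invade when rare, so the interior equilibrium is stable.

stable coexistence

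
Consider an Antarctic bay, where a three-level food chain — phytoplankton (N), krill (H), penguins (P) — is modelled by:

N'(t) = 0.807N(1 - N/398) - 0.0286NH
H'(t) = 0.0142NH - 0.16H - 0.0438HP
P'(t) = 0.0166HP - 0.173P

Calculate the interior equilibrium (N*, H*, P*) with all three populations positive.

N* ≈ 251, H* ≈ 10.4, P* ≈ 77.7

From dP/dt = 0: 0.0166H* = 0.173, so H* = 10.4.
From dN/dt = 0: 0.807(1 - N*/398) = 0.0286·10.4, giving N* = 398·(1 - 0.369) = 251.
From dH/dt = 0: 0.0142·251 - 0.16 = 0.0438P*, so P* = 3.4/0.0438 = 77.7.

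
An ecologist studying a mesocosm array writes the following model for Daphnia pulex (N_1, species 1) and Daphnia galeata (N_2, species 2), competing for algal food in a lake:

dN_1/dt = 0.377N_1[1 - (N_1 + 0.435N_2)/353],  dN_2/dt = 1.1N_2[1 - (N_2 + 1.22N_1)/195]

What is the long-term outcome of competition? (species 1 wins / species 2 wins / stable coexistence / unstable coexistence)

species 1 excludes species 2

Compare the nullcline intercepts: K1/α12 = 353/0.435 = 811 > K2 = 195; K2/α21 = 195/1.22 = 160 < K1 = 353.
Since the inequalities point opposite ways, species 1 can invade but species 2 cannot.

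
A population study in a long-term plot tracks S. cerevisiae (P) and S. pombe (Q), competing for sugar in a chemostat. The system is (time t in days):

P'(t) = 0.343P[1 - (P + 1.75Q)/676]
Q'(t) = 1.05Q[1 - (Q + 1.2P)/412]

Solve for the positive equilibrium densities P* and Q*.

Setting both brackets to zero gives the nullclines P + 1.75Q = 676 and 1.2P + Q = 412.
Substituting Q = 412 - 1.2P into the first: P(1 - 1.75·1.2) = 676 - 1.75·412.
So P* = -45/-1.1 = 40.9, and then Q* = 412 - 1.2·40.9 = 363.

P* ≈ 40.9, Q* ≈ 363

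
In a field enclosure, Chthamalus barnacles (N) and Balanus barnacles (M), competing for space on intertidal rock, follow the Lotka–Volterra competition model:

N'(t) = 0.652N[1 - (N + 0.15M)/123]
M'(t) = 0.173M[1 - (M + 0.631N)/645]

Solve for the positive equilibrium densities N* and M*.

N* ≈ 29, M* ≈ 627

Setting both brackets to zero gives the nullclines N + 0.15M = 123 and 0.631N + M = 645.
Substituting M = 645 - 0.631N into the first: N(1 - 0.15·0.631) = 123 - 0.15·645.
So N* = 26.2/0.905 = 29, and then M* = 645 - 0.631·29 = 627.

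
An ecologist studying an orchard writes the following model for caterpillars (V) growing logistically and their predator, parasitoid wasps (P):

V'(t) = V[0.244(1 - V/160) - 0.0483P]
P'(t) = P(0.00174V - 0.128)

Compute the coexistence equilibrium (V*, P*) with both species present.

From dP/dt = 0 with P > 0: 0.00174V* = 0.128, so V* = 73.6.
Substitute into dV/dt = 0: 0.244(1 - 73.6/160) = 0.0483P*.
The bracket is 0.54, giving P* = 0.132/0.0483 = 2.73.

V* ≈ 73.6, P* ≈ 2.73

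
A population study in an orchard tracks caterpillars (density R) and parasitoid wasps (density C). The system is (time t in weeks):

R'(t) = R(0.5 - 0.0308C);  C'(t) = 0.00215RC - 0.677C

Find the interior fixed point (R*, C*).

R* ≈ 315, C* ≈ 16.2

Set dC/dt = 0 with C > 0: 0.00215R - 0.677 = 0, so R* = 0.677/0.00215 = 315.
Set dR/dt = 0 with R > 0: 0.5 - 0.0308C = 0, so C* = 0.5/0.0308 = 16.2.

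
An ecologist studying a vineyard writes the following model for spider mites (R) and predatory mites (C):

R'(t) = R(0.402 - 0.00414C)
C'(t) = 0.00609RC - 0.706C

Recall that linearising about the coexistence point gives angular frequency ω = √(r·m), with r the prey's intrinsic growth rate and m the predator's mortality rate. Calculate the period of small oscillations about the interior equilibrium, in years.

Here r = 0.402 and m = 0.706, so r·m = 0.284.
ω = √0.284 = 0.533 per year, hence T = 2π/ω ≈ 11.8 years.

T ≈ 11.8 years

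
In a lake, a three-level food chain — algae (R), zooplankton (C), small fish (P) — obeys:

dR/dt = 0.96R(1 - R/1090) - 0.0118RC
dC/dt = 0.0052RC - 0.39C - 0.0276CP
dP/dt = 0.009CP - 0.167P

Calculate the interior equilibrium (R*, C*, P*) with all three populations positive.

From dP/dt = 0: 0.009C* = 0.167, so C* = 18.6.
From dR/dt = 0: 0.96(1 - R*/1090) = 0.0118·18.6, giving R* = 1090·(1 - 0.228) = 841.
From dC/dt = 0: 0.0052·841 - 0.39 = 0.0276P*, so P* = 3.99/0.0276 = 144.

R* ≈ 841, C* ≈ 18.6, P* ≈ 144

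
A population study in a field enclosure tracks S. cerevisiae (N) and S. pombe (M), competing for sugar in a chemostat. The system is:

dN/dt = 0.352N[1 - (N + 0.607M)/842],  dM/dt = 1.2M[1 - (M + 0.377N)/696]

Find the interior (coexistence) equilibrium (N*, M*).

Setting both brackets to zero gives the nullclines N + 0.607M = 842 and 0.377N + M = 696.
Substituting M = 696 - 0.377N into the first: N(1 - 0.607·0.377) = 842 - 0.607·696.
So N* = 420/0.771 = 544, and then M* = 696 - 0.377·544 = 491.

N* ≈ 544, M* ≈ 491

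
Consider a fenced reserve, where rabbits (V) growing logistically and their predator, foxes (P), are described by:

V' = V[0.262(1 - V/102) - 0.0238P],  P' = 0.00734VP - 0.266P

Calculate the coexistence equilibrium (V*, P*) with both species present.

V* ≈ 36.2, P* ≈ 7.1

From dP/dt = 0 with P > 0: 0.00734V* = 0.266, so V* = 36.2.
Substitute into dV/dt = 0: 0.262(1 - 36.2/102) = 0.0238P*.
The bracket is 0.645, giving P* = 0.169/0.0238 = 7.1.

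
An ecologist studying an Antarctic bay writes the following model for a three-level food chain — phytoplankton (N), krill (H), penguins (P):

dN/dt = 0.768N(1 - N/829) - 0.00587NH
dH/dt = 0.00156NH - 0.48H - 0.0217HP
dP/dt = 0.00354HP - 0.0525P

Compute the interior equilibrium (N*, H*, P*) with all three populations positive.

From dP/dt = 0: 0.00354H* = 0.0525, so H* = 14.8.
From dN/dt = 0: 0.768(1 - N*/829) = 0.00587·14.8, giving N* = 829·(1 - 0.113) = 735.
From dH/dt = 0: 0.00156·735 - 0.48 = 0.0217P*, so P* = 0.667/0.0217 = 30.7.

N* ≈ 735, H* ≈ 14.8, P* ≈ 30.7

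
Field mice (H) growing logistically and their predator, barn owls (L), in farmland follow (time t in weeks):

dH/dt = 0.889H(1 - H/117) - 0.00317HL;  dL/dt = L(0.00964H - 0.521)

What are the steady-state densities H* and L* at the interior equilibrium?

From dL/dt = 0 with L > 0: 0.00964H* = 0.521, so H* = 54.
Substitute into dH/dt = 0: 0.889(1 - 54/117) = 0.00317L*.
The bracket is 0.538, giving L* = 0.478/0.00317 = 151.

H* ≈ 54, L* ≈ 151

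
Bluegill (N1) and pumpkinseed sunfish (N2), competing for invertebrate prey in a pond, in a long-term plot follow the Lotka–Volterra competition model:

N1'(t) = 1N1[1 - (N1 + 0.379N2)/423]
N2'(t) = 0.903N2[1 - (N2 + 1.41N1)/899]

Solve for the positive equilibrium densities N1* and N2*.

Setting both brackets to zero gives the nullclines N1 + 0.379N2 = 423 and 1.41N1 + N2 = 899.
Substituting N2 = 899 - 1.41N1 into the first: N1(1 - 0.379·1.41) = 423 - 0.379·899.
So N1* = 82.3/0.466 = 177, and then N2* = 899 - 1.41·177 = 650.

N1* ≈ 177, N2* ≈ 650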